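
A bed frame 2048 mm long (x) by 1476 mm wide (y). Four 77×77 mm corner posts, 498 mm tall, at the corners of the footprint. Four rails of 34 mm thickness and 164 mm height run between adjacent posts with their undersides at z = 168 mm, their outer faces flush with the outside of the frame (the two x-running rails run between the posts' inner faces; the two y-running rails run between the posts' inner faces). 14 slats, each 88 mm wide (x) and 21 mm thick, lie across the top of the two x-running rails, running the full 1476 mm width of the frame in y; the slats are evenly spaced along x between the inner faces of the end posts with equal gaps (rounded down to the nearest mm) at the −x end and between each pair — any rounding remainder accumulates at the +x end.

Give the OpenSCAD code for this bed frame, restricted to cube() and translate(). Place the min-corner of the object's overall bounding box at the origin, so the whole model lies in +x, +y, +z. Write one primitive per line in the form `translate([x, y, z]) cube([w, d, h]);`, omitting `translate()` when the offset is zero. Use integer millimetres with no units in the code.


// slat z = rail_z + rail_h = 168 + 164 = 332
// slat gap = ⌊(1894 − 14·88) / 15⌋ = 44
cube([77, 77, 498]);
translate([0, 1399, 0]) cube([77, 77, 498]);
translate([1971, 0, 0]) cube([77, 77, 498]);
translate([1971, 1399, 0]) cube([77, 77, 498]);
translate([77, 0, 168]) cube([1894, 34, 164]);
translate([77, 1442, 168]) cube([1894, 34, 164]);
translate([0, 77, 168]) cube([34, 1322, 164]);
translate([2014, 77, 168]) cube([34, 1322, 164]);
translate([121, 0, 332]) cube([88, 1476, 21]);
translate([253, 0, 332]) cube([88, 1476, 21]);
translate([385, 0, 332]) cube([88, 1476, 21]);
translate([517, 0, 332]) cube([88, 1476, 21]);
translate([649, 0, 332]) cube([88, 1476, 21]);
translate([781, 0, 332]) cube([88, 1476, 21]);
translate([913, 0, 332]) cube([88, 1476, 21]);
translate([1045, 0, 332]) cube([88, 1476, 21]);
translate([1177, 0, 332]) cube([88, 1476, 21]);
translate([1309, 0, 332]) cube([88, 1476, 21]);
translate([1441, 0, 332]) cube([88, 1476, 21]);
translate([1573, 0, 332]) cube([88, 1476, 21]);
translate([1705, 0, 332]) cube([88, 1476, 21]);
translate([1837, 0, 332]) cube([88, 1476, 21]);


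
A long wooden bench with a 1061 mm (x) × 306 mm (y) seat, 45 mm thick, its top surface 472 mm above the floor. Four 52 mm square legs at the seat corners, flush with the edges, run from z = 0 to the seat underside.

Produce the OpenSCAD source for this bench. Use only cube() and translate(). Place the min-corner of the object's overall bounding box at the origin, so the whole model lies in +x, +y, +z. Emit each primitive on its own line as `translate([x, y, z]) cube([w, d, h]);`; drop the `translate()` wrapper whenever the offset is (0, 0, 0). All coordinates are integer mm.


translate([0, 0, 427]) cube([1061, 306, 45]);
cube([52, 52, 427]);
translate([0, 254, 0]) cube([52, 52, 427]);
translate([1009, 0, 0]) cube([52, 52, 427]);
translate([1009, 254, 0]) cube([52, 52, 427]);


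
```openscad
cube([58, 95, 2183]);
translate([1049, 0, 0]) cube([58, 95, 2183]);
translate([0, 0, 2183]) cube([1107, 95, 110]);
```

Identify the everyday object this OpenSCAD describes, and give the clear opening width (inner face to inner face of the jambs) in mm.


A door frame. The clear opening width is 991 mm.

Two 2183 mm tall posts with a header on top — a door frame. The left jamb is 58 mm wide at x = 0; the right jamb starts at x = 1049. The clear opening is 1049 − 58 = 991 mm.


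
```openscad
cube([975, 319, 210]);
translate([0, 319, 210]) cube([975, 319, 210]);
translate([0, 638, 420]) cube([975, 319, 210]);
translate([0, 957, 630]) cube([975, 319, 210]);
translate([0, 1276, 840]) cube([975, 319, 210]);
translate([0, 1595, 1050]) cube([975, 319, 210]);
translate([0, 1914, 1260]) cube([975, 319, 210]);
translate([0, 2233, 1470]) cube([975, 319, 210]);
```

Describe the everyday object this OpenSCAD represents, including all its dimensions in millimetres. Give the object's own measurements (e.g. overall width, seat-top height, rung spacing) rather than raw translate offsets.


A straight staircase of 8 solid steps. Each step is 975 mm wide (x), 319 mm deep (y, the going) and 210 mm tall (the rise). The first step rests on the floor; each subsequent step sits one going further in +y and one rise higher in +z, directly behind and above the previous step with no overlap.


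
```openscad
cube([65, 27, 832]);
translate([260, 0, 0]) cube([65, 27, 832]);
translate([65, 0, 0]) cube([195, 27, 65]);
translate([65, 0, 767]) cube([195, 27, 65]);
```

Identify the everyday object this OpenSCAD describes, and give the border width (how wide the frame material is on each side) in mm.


A picture frame. The border width is 65 mm.

Four thin pieces enclosing a rectangular opening — a picture frame. The two full-height stiles are 832 mm tall; the top rail sits at z = 767 and is 65 mm tall, so the border above the opening is 832 − 767 = 65 mm, matching the stile x-width.


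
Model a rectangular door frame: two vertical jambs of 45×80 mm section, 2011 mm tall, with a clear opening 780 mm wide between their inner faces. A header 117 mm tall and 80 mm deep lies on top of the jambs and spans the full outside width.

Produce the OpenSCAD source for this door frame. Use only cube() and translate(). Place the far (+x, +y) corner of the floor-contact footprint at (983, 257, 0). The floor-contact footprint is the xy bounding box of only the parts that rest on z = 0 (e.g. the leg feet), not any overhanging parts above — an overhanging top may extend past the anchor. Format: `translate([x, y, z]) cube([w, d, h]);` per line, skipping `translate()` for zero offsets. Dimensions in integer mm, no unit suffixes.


translate([113, 177, 0]) cube([45, 80, 2011]);
translate([938, 177, 0]) cube([45, 80, 2011]);
translate([113, 177, 2011]) cube([870, 80, 117]);


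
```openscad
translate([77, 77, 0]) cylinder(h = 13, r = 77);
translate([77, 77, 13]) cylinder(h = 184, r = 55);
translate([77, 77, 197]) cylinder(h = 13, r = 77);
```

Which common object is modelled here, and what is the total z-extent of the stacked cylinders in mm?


A spool. The overall height is 210 mm.

Three coaxial cylinders, large–small–large — a spool. Two 13 mm flanges and a 184 mm core give 13 + 184 + 13 = 210 mm.


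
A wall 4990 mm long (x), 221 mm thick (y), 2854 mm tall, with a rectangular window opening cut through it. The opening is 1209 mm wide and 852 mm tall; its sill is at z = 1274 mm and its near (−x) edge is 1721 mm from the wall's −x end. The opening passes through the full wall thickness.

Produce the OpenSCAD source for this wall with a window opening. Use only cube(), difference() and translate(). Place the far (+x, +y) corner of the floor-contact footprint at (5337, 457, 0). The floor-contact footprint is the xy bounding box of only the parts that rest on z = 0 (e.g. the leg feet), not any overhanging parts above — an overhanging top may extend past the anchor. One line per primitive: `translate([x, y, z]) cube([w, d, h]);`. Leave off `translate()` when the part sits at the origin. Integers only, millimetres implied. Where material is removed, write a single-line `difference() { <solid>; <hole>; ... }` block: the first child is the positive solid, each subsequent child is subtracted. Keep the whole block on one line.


difference() { translate([347, 236, 0]) cube([4990, 221, 2854]); translate([2068, 236, 1274]) cube([1209, 221, 852]); }


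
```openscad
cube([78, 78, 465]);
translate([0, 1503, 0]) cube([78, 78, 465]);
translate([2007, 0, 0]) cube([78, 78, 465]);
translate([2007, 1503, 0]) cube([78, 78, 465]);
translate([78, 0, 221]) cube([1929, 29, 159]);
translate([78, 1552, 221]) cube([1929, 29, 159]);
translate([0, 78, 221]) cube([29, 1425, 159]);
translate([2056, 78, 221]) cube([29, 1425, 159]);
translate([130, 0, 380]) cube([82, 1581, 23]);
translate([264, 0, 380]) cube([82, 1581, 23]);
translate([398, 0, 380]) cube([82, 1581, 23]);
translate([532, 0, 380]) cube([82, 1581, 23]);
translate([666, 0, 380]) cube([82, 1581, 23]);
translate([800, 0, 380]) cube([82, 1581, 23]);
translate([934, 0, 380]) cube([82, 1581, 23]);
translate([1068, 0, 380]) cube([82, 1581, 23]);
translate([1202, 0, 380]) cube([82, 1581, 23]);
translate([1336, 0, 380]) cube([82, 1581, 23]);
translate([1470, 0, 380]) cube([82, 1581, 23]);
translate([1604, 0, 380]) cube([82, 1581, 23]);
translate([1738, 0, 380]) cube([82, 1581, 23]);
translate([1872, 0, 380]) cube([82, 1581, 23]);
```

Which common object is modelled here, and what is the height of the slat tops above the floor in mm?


A bed frame. The slat-top height is 403 mm.

Four posts, four rails, and a row of slats — a bed frame. Slats sit on the rails at z = 221 + 159 = 380; with slat thickness 23, the top is 403 mm.


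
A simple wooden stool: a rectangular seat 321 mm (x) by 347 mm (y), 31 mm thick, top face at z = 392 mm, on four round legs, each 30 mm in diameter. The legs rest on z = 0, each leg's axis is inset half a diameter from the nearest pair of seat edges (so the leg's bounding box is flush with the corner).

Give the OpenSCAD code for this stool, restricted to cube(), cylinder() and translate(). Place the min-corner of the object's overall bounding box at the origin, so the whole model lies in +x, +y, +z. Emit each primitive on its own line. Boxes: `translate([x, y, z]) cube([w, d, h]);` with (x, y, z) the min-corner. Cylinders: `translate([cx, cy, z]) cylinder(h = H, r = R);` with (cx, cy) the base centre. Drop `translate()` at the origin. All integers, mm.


translate([0, 0, 361]) cube([321, 347, 31]);
translate([15, 15, 0]) cylinder(h = 361, r = 15);
translate([306, 15, 0]) cylinder(h = 361, r = 15);
translate([15, 332, 0]) cylinder(h = 361, r = 15);
translate([306, 332, 0]) cylinder(h = 361, r = 15);


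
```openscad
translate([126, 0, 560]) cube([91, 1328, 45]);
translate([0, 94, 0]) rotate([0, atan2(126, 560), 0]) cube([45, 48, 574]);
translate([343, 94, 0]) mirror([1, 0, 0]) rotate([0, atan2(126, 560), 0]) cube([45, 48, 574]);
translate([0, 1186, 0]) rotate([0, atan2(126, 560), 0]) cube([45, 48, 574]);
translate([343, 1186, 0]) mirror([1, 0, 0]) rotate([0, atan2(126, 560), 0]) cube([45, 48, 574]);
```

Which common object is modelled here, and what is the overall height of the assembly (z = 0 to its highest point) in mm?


A sawhorse. The overall height is 605 mm.

A beam across two mirrored pairs of raked legs — a sawhorse. The beam's underside is at z = 560 (matching the legs' vertical rise in atan2(126, 560)) and the beam is 45 mm tall, so its top is at 560 + 45 = 605 mm. The raked legs top out at the beam's underside, so that is the highest point.


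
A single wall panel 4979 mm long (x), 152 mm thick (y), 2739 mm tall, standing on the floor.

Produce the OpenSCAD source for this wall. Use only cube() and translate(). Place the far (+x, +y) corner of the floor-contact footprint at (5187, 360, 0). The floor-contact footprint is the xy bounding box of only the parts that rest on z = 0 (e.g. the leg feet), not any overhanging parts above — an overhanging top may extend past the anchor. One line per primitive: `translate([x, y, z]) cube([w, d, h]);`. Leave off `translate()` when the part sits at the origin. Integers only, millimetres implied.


translate([208, 208, 0]) cube([4979, 152, 2739]);


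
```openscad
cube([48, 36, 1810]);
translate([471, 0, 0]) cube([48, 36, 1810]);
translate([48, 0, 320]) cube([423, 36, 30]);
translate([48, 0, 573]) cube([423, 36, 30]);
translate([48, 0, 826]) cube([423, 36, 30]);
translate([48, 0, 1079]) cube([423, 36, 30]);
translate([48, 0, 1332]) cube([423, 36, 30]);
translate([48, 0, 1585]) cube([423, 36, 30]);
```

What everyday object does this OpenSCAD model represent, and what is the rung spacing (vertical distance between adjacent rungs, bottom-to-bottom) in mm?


A ladder. The rung spacing is 253 mm.

Two tall 48×36 posts with 6 short bars between them — a ladder. Adjacent rungs sit at z = 320 and z = 573, so the spacing is 573 − 320 = 253 mm.


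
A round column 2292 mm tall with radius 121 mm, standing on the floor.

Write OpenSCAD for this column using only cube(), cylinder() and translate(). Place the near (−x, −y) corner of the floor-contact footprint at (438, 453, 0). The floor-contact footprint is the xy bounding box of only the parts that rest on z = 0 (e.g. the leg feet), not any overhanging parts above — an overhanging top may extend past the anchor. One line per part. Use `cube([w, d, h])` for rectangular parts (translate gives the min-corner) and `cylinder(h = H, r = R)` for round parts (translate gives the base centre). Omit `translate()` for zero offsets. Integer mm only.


translate([559, 574, 0]) cylinder(h = 2292, r = 121);


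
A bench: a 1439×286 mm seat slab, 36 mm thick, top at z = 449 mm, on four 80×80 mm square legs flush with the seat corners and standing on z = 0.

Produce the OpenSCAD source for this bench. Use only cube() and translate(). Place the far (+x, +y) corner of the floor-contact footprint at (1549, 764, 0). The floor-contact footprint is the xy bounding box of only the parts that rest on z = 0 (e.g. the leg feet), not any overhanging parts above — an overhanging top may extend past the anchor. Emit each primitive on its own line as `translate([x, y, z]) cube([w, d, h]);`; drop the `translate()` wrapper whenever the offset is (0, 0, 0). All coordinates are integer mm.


translate([110, 478, 413]) cube([1439, 286, 36]);
translate([110, 478, 0]) cube([80, 80, 413]);
translate([110, 684, 0]) cube([80, 80, 413]);
translate([1469, 478, 0]) cube([80, 80, 413]);
translate([1469, 684, 0]) cube([80, 80, 413]);


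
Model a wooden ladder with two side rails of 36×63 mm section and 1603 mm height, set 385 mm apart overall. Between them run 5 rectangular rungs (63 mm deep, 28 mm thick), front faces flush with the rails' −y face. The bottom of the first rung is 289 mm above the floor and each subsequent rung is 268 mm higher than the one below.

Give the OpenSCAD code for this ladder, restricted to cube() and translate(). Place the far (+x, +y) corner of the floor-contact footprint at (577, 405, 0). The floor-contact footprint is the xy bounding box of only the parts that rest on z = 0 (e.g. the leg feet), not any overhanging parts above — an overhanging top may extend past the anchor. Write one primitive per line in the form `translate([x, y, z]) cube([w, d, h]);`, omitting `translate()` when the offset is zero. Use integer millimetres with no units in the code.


// rung span = 385 - 2*36 = 313
// rung[k] z = 289 + k*268
translate([192, 342, 0]) cube([36, 63, 1603]);
translate([541, 342, 0]) cube([36, 63, 1603]);
translate([228, 342, 289]) cube([313, 63, 28]);
translate([228, 342, 557]) cube([313, 63, 28]);
translate([228, 342, 825]) cube([313, 63, 28]);
translate([228, 342, 1093]) cube([313, 63, 28]);
translate([228, 342, 1361]) cube([313, 63, 28]);


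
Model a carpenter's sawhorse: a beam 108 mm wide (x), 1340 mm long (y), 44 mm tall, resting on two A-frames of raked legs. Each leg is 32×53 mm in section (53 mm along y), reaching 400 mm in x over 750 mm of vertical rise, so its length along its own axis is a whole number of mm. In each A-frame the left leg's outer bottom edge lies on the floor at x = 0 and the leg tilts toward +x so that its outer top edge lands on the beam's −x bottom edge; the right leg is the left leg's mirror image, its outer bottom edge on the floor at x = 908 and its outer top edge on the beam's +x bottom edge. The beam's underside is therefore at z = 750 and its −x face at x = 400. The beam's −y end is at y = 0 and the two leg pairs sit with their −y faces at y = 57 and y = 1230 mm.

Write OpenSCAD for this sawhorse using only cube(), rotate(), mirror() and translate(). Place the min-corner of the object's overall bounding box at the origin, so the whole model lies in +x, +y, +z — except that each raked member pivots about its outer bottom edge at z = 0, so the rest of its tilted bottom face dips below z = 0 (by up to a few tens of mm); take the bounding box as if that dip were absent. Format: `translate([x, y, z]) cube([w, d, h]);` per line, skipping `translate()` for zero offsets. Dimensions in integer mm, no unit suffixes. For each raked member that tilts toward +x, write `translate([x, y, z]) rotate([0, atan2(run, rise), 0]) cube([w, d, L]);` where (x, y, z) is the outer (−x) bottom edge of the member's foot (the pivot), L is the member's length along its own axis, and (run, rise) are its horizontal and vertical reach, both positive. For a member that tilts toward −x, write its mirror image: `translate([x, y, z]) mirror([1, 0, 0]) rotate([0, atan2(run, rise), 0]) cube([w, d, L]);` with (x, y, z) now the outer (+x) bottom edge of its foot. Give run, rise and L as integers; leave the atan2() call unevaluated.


translate([400, 0, 750]) cube([108, 1340, 44]);
translate([0, 57, 0]) rotate([0, atan2(400, 750), 0]) cube([32, 53, 850]);
translate([908, 57, 0]) mirror([1, 0, 0]) rotate([0, atan2(400, 750), 0]) cube([32, 53, 850]);
translate([0, 1230, 0]) rotate([0, atan2(400, 750), 0]) cube([32, 53, 850]);
translate([908, 1230, 0]) mirror([1, 0, 0]) rotate([0, atan2(400, 750), 0]) cube([32, 53, 850]);


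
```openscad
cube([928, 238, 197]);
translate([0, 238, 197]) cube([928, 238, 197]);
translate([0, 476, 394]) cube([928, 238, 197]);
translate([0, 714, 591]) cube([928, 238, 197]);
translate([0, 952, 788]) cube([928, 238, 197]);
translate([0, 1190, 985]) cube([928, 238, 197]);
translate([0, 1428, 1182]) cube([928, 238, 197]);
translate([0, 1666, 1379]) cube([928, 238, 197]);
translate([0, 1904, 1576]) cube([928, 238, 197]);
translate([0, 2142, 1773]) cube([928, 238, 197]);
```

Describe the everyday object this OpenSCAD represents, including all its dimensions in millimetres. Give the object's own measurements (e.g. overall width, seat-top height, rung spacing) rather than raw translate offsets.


A straight staircase of 10 solid steps. Each step is 928 mm wide (x), 238 mm deep (y, the going) and 197 mm tall (the rise). The first step rests on the floor; each subsequent step sits one going further in +y and one rise higher in +z, directly behind and above the previous step with no overlap.


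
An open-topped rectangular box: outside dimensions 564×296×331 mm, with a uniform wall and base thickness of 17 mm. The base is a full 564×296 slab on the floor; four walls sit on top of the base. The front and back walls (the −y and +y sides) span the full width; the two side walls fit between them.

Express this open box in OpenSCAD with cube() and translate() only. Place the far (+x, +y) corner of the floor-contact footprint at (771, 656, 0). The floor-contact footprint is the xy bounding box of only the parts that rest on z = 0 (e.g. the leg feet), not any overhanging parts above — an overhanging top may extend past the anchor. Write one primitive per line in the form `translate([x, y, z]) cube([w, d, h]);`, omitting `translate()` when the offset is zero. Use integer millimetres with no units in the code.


translate([207, 360, 0]) cube([564, 296, 17]);
translate([207, 360, 17]) cube([564, 17, 314]);
translate([207, 639, 17]) cube([564, 17, 314]);
translate([207, 377, 17]) cube([17, 262, 314]);
translate([754, 377, 17]) cube([17, 262, 314]);


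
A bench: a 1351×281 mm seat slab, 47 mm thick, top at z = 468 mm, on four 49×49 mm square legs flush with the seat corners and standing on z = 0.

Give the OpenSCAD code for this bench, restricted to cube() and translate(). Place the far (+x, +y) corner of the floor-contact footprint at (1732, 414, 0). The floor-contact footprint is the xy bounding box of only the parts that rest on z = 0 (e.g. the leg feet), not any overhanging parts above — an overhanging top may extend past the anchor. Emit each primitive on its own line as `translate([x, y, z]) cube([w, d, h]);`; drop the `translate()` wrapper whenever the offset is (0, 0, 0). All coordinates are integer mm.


// leg_h = 468 − 47 = 421
translate([381, 133, 421]) cube([1351, 281, 47]);
translate([381, 133, 0]) cube([49, 49, 421]);
translate([381, 365, 0]) cube([49, 49, 421]);
translate([1683, 133, 0]) cube([49, 49, 421]);
translate([1683, 365, 0]) cube([49, 49, 421]);


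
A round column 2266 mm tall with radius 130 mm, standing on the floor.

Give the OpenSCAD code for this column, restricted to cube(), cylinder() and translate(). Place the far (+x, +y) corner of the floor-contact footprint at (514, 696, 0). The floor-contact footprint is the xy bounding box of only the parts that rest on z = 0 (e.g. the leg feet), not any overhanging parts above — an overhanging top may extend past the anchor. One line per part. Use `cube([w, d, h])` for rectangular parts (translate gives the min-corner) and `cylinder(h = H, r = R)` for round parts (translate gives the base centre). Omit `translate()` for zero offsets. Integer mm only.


translate([384, 566, 0]) cylinder(h = 2266, r = 130);


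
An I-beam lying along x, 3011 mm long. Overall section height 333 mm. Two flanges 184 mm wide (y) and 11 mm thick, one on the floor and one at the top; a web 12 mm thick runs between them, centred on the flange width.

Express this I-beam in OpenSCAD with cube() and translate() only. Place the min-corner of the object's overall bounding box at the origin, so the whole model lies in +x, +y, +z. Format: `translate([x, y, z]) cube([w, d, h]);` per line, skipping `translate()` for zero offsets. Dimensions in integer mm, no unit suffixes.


cube([3011, 184, 11]);
translate([0, 86, 11]) cube([3011, 12, 311]);
translate([0, 0, 322]) cube([3011, 184, 11]);


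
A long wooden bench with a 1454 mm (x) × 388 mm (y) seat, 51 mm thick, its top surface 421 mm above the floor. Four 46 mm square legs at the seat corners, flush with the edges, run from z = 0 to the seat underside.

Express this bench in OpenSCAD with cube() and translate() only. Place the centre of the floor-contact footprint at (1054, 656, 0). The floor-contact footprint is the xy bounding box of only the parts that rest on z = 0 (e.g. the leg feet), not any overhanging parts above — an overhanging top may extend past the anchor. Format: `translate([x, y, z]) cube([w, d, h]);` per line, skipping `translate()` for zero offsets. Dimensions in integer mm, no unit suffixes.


translate([327, 462, 370]) cube([1454, 388, 51]);
translate([327, 462, 0]) cube([46, 46, 370]);
translate([327, 804, 0]) cube([46, 46, 370]);
translate([1735, 462, 0]) cube([46, 46, 370]);
translate([1735, 804, 0]) cube([46, 46, 370]);


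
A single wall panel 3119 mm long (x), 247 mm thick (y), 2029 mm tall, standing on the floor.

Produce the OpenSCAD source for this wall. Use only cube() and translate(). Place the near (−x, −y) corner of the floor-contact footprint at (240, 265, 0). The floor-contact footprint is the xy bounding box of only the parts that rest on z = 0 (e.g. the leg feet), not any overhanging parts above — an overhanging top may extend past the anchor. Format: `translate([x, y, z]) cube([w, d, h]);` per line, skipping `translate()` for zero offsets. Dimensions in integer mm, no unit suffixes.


translate([240, 265, 0]) cube([3119, 247, 2029]);


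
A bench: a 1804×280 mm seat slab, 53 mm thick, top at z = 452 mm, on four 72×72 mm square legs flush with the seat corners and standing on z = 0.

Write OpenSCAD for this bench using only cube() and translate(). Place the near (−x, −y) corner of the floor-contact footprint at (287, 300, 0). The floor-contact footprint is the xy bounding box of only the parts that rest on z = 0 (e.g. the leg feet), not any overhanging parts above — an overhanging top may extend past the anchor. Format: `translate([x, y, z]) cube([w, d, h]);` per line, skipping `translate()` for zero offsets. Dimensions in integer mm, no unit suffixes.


translate([287, 300, 399]) cube([1804, 280, 53]);
translate([287, 300, 0]) cube([72, 72, 399]);
translate([287, 508, 0]) cube([72, 72, 399]);
translate([2019, 300, 0]) cube([72, 72, 399]);
translate([2019, 508, 0]) cube([72, 72, 399]);


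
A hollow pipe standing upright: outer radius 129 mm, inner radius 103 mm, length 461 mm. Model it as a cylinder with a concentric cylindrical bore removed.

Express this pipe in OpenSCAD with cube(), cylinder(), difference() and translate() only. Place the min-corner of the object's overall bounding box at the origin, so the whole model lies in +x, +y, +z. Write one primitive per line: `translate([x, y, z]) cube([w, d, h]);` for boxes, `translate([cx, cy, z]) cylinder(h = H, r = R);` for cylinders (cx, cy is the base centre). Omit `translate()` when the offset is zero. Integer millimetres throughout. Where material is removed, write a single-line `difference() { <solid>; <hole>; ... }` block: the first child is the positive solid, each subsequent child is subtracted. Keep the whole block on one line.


difference() { translate([129, 129, 0]) cylinder(h = 461, r = 129); translate([129, 129, 0]) cylinder(h = 461, r = 103); }


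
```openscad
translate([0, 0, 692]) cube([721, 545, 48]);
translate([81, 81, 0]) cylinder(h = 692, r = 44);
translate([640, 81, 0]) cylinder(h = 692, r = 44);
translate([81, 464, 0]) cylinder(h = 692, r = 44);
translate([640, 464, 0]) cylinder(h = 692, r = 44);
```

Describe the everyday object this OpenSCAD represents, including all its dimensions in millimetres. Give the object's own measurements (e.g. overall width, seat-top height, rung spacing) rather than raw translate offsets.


A rectangular dining table. The top is 721×545×48 mm with its upper surface at z = 740 mm. It stands on four round legs of 88 mm diameter, each leg's bounding box inset 37 mm from the nearest pair of top edges, running from the floor to the underside of the top.


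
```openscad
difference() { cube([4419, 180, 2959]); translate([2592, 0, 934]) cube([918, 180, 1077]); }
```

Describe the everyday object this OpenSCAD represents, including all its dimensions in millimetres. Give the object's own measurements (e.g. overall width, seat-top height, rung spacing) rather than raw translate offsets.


A wall 4419 mm long (x), 180 mm thick (y), 2959 mm tall, with a rectangular window opening cut through it. The opening is 918 mm wide and 1077 mm tall; its sill is at z = 934 mm and its near (−x) edge is 2592 mm from the wall's −x end. The opening passes through the full wall thickness.


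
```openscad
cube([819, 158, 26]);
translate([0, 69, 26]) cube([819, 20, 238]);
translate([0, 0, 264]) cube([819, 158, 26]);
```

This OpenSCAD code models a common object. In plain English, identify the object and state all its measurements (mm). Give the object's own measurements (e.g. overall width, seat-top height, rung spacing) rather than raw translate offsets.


An I-beam lying along x, 819 mm long. Overall section height 290 mm. Two flanges 158 mm wide (y) and 26 mm thick, one on the floor and one at the top; a web 20 mm thick runs between them, centred on the flange width.


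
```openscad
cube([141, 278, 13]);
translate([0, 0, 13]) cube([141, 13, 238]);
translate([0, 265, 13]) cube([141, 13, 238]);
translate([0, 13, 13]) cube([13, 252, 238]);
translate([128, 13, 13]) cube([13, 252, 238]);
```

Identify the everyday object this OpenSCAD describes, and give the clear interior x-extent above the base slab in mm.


An open box. The internal width is 115 mm.

A 141×278 base slab with four walls standing on it — an open box. The base is 141 mm wide and the walls are 13 mm thick, so the internal width is 141 − 2 × 13 = 115 mm.


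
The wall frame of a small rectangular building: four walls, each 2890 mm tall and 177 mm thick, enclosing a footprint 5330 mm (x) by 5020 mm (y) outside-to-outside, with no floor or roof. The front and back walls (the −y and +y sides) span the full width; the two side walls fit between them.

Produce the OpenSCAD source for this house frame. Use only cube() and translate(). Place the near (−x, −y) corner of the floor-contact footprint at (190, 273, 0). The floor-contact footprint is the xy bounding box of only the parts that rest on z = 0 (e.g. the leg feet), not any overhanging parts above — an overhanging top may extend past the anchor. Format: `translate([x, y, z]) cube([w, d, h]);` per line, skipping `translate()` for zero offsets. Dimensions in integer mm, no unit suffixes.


translate([190, 273, 0]) cube([5330, 177, 2890]);
translate([190, 5116, 0]) cube([5330, 177, 2890]);
translate([190, 450, 0]) cube([177, 4666, 2890]);
translate([5343, 450, 0]) cube([177, 4666, 2890]);


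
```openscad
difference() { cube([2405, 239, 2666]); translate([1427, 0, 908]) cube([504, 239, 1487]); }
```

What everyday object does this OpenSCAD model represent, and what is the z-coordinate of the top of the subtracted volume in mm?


A wall with a window opening. The window head height is 2395 mm.

A wall with a rectangular opening subtracted — a window. Sill at z = 908, opening 1487 mm tall, so the head is at 908 + 1487 = 2395 mm.


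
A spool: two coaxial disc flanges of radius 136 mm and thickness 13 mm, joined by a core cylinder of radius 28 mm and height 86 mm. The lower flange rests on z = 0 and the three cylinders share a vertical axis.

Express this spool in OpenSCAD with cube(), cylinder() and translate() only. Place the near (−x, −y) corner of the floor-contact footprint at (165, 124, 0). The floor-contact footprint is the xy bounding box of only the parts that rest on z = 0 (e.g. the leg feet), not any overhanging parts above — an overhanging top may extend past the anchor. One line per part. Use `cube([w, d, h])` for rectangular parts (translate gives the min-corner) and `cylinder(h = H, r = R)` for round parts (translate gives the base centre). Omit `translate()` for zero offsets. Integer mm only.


translate([301, 260, 0]) cylinder(h = 13, r = 136);
translate([301, 260, 13]) cylinder(h = 86, r = 28);
translate([301, 260, 99]) cylinder(h = 13, r = 136);


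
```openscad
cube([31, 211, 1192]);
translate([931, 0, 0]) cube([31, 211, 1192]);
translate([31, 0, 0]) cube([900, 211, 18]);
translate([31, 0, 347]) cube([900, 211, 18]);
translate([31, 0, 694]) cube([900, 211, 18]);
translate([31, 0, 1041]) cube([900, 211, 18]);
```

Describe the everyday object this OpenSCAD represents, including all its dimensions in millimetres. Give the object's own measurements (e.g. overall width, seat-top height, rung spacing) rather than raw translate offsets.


An open bookshelf. Two side panels, each 31 mm thick, 211 mm deep and 1192 mm tall, stand 962 mm apart (outside-to-outside). Between them sit 4 shelves, each 18 mm thick and 211 mm deep, spanning the full gap between the sides. The bottom shelf rests on the floor (its underside at z = 0) and the clear gap between one shelf's top and the next shelf's underside is 329 mm.


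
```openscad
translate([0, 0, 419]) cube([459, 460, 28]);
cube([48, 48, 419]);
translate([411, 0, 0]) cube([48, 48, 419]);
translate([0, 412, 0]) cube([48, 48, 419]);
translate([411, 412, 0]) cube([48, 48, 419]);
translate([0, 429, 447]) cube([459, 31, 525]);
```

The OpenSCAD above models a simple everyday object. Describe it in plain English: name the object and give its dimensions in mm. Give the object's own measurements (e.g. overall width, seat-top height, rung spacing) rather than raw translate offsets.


A chair. The seat is a 459×460×28 mm slab with its top at z = 447 mm, on four 48×48 mm corner legs (flush with the seat edges, standing on z = 0). A flat backrest 31 mm thick, 525 mm tall, spans the full seat width and rises from the seat top along its +y edge, rear face flush with the rear of the seat.


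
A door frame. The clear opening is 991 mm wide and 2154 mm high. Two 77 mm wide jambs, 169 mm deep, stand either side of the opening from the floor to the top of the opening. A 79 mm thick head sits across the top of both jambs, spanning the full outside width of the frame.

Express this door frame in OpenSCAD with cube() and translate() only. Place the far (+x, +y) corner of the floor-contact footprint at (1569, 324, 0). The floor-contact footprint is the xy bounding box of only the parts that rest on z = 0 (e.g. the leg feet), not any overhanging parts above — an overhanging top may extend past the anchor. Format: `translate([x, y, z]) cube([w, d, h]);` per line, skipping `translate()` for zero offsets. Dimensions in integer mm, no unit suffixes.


translate([424, 155, 0]) cube([77, 169, 2154]);
translate([1492, 155, 0]) cube([77, 169, 2154]);
translate([424, 155, 2154]) cube([1145, 169, 79]);


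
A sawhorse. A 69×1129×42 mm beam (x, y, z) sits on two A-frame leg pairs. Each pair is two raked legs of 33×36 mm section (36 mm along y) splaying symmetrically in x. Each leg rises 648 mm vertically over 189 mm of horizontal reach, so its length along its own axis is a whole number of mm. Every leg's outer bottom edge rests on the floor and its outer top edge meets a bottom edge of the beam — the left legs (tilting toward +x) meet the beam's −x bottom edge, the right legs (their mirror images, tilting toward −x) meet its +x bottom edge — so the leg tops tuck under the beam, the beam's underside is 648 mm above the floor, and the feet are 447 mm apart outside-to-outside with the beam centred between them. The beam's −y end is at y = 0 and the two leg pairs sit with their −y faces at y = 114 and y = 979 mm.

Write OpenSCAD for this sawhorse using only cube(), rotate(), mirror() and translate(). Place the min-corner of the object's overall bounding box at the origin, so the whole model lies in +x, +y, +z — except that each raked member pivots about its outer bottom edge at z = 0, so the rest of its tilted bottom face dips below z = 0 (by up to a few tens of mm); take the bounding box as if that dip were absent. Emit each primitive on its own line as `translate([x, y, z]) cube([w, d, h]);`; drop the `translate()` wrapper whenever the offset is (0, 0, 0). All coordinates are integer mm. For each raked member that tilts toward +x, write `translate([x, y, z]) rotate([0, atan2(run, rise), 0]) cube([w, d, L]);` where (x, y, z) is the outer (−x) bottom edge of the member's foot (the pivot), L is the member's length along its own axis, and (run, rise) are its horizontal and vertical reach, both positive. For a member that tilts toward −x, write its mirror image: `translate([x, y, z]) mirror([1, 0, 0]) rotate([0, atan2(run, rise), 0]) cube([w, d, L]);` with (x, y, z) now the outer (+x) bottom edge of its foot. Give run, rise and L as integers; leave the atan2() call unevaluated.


// leg length = √(189² + 648²) = 675
// right-leg outer foot x = 2·189 + 69 = 447
// beam min-corner = (189, 0, 648)
translate([189, 0, 648]) cube([69, 1129, 42]);
translate([0, 114, 0]) rotate([0, atan2(189, 648), 0]) cube([33, 36, 675]);
translate([447, 114, 0]) mirror([1, 0, 0]) rotate([0, atan2(189, 648), 0]) cube([33, 36, 675]);
translate([0, 979, 0]) rotate([0, atan2(189, 648), 0]) cube([33, 36, 675]);
translate([447, 979, 0]) mirror([1, 0, 0]) rotate([0, atan2(189, 648), 0]) cube([33, 36, 675]);


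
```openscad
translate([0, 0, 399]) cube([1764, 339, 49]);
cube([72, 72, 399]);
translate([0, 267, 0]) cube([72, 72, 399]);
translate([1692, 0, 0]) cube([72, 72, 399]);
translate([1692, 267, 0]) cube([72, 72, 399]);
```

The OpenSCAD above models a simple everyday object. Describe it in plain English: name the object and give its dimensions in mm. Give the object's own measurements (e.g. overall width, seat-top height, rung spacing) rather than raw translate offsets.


A long wooden bench with a 1764 mm (x) × 339 mm (y) seat, 49 mm thick, its top surface 448 mm above the floor. Four 72 mm square legs at the seat corners, flush with the edges, run from z = 0 to the seat underside.


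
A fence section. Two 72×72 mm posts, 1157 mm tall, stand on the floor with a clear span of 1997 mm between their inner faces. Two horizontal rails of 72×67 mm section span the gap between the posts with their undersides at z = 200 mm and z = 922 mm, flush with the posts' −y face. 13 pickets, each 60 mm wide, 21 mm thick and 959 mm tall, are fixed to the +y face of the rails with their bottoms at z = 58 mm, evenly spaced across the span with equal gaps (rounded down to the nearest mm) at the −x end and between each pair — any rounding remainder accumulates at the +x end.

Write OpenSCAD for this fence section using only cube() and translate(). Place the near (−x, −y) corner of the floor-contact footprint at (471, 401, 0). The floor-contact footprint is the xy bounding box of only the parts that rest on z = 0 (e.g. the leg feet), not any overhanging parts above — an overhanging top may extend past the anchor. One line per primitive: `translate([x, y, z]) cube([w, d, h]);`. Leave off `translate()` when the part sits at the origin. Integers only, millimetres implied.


translate([471, 401, 0]) cube([72, 72, 1157]);
translate([2540, 401, 0]) cube([72, 72, 1157]);
translate([543, 401, 200]) cube([1997, 72, 67]);
translate([543, 401, 922]) cube([1997, 72, 67]);
translate([629, 473, 58]) cube([60, 21, 959]);
translate([775, 473, 58]) cube([60, 21, 959]);
translate([921, 473, 58]) cube([60, 21, 959]);
translate([1067, 473, 58]) cube([60, 21, 959]);
translate([1213, 473, 58]) cube([60, 21, 959]);
translate([1359, 473, 58]) cube([60, 21, 959]);
translate([1505, 473, 58]) cube([60, 21, 959]);
translate([1651, 473, 58]) cube([60, 21, 959]);
translate([1797, 473, 58]) cube([60, 21, 959]);
translate([1943, 473, 58]) cube([60, 21, 959]);
translate([2089, 473, 58]) cube([60, 21, 959]);
translate([2235, 473, 58]) cube([60, 21, 959]);
translate([2381, 473, 58]) cube([60, 21, 959]);


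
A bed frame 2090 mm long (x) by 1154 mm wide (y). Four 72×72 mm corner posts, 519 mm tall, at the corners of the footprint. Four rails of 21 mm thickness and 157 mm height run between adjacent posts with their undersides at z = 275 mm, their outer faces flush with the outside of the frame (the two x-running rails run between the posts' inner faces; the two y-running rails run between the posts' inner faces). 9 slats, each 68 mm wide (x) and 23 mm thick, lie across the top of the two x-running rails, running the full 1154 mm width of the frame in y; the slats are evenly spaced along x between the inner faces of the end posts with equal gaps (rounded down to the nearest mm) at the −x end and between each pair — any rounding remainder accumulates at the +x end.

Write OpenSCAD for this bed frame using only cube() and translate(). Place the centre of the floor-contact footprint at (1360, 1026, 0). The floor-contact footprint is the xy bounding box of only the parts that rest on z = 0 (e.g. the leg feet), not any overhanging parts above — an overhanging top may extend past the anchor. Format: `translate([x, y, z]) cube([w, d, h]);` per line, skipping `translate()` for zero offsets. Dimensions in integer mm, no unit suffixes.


translate([315, 449, 0]) cube([72, 72, 519]);
translate([315, 1531, 0]) cube([72, 72, 519]);
translate([2333, 449, 0]) cube([72, 72, 519]);
translate([2333, 1531, 0]) cube([72, 72, 519]);
translate([387, 449, 275]) cube([1946, 21, 157]);
translate([387, 1582, 275]) cube([1946, 21, 157]);
translate([315, 521, 275]) cube([21, 1010, 157]);
translate([2384, 521, 275]) cube([21, 1010, 157]);
translate([520, 449, 432]) cube([68, 1154, 23]);
translate([721, 449, 432]) cube([68, 1154, 23]);
translate([922, 449, 432]) cube([68, 1154, 23]);
translate([1123, 449, 432]) cube([68, 1154, 23]);
translate([1324, 449, 432]) cube([68, 1154, 23]);
translate([1525, 449, 432]) cube([68, 1154, 23]);
translate([1726, 449, 432]) cube([68, 1154, 23]);
translate([1927, 449, 432]) cube([68, 1154, 23]);
translate([2128, 449, 432]) cube([68, 1154, 23]);


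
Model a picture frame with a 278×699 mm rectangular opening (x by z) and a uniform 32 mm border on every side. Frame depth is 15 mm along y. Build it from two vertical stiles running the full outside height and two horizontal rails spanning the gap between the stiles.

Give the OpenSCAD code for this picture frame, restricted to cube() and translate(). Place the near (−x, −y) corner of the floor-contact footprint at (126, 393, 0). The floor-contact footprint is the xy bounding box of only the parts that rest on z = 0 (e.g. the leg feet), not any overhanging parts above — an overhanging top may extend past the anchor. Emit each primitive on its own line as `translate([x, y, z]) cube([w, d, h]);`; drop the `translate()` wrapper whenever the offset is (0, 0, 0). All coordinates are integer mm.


translate([126, 393, 0]) cube([32, 15, 763]);
translate([436, 393, 0]) cube([32, 15, 763]);
translate([158, 393, 0]) cube([278, 15, 32]);
translate([158, 393, 731]) cube([278, 15, 32]);
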